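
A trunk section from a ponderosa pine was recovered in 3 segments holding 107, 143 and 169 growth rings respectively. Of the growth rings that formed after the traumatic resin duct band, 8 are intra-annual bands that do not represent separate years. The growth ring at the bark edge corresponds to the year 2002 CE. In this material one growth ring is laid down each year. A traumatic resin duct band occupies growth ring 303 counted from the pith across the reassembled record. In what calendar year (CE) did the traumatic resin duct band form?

1894 CE

Total growth rings = 107 + 143 + 169 = 419.
419 − 303 = 116 growth rings lie beyond the traumatic resin duct band toward the bark edge.
Removing the 8 false growth rings leaves 116 − 8 = 108 true growth rings beyond the traumatic resin duct band.
Counting back 108 years from 2002 CE places the traumatic resin duct band in 2002 − 108 = 1894 CE.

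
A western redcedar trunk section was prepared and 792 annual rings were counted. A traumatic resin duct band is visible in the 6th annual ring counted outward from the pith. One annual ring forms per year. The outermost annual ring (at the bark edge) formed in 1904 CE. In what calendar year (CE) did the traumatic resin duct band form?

1118 CE

Between annual ring 6 and the bark edge there are 792 − 6 = 786 annual rings.
Counting back 786 years from 1904 CE places the traumatic resin duct band in 1904 − 786 = 1118 CE.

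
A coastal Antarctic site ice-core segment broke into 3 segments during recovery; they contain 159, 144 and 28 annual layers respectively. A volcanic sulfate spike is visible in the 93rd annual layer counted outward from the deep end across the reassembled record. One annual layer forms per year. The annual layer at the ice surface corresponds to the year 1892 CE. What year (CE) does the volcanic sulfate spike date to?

1654 CE

Total annual layers = 159 + 144 + 28 = 331.
The volcanic sulfate spike sits at annual layer 93 from the deep end, so 331 − 93 = 238 annual layers formed after it.
The annual layer at the ice surface is 1892 CE, so the volcanic sulfate spike dates to 1892 − 238 = 1654 CE.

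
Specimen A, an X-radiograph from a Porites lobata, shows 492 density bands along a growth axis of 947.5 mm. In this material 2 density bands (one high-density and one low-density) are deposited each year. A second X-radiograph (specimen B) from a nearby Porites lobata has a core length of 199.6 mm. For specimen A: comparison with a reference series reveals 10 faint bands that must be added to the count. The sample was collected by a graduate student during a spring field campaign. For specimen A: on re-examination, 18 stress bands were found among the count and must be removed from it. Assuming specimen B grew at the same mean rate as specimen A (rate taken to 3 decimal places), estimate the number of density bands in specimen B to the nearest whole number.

Specimen A: adjusted count: 492 − 18 + 10 = 484 density bands.
Specimen A: dividing by 2 density bands per year: 484 / 2 = 242 years.
A: Extension rate ≈ 947.5 / 242 = 3.915 mm per year.
Specimen B: 199.6 mm / 3.915 mm per year = 50.98 years; at 2 density bands per year that is 50.98 × 2 ≈ 102 density bands.

102 density bands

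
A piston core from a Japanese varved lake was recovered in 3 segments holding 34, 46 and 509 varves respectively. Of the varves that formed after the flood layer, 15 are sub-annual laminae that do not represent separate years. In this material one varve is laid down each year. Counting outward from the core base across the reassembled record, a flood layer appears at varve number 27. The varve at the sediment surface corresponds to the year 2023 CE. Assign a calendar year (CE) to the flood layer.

1476 CE

Total varves = 34 + 46 + 509 = 589.
Between varve 27 and the sediment surface there are 589 − 27 = 562 varves.
Excluding 15 false varves: 562 − 15 = 547.
2023 − 547 = 1476 CE.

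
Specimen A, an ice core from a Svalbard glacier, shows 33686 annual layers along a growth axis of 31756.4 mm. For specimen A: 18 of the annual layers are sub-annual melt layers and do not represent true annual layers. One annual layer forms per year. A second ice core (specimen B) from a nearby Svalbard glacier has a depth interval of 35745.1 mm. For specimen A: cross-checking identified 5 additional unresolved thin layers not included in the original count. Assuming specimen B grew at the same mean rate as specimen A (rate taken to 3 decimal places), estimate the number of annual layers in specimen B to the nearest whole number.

37906 annual layers

Specimen A: true annual layer count = 33686 − 18 + 5 = 33673.
A: Extension rate ≈ 31756.4 / 33673 = 0.943 mm per year.
Specimen B: 35745.1 mm / 0.943 mm per year = 37905.73 years ≈ 37906 annual layers.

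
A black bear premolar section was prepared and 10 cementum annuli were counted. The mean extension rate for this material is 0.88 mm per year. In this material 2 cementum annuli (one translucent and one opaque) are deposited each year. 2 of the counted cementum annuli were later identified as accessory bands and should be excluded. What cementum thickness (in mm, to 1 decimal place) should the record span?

3.5 mm

After corrections the count is 10 − 2 = 8 cementum annuli.
8 cementum annuli at 2 per year is 8 / 2 = 4 years.
Predicted length = 0.88 mm/year × 4 years = 3.5 mm.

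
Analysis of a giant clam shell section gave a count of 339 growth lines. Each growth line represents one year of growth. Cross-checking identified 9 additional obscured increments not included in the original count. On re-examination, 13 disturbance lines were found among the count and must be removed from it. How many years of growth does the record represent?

True growth line count = 339 − 13 + 9 = 335.
One growth line per year makes the duration 335 years.

335 yr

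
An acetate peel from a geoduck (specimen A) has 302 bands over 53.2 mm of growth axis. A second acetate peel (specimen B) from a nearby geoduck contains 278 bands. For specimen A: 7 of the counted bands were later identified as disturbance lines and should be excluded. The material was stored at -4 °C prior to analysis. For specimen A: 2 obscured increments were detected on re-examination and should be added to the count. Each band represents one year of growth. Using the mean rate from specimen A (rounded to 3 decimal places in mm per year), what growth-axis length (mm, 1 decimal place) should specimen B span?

Specimen A: adjusted count: 302 − 7 + 2 = 297 bands.
A: Mean rate = 53.2 mm / 297 years ≈ 0.179 mm/yr.
Length of B = 0.179 × 278 = 49.8 mm.

49.8 mm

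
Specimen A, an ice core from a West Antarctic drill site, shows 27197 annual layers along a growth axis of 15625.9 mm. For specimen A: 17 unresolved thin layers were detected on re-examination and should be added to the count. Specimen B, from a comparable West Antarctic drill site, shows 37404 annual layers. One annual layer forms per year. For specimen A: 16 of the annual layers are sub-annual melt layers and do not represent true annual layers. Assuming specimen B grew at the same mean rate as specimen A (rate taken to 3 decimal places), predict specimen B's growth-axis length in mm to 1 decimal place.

21507.3 mm

Specimen A: true annual layer count = 27197 − 16 + 17 = 27198.
A: Extension rate ≈ 15625.9 / 27198 = 0.575 mm/year.
Length of B = 0.575 × 37404 = 21507.3 mm.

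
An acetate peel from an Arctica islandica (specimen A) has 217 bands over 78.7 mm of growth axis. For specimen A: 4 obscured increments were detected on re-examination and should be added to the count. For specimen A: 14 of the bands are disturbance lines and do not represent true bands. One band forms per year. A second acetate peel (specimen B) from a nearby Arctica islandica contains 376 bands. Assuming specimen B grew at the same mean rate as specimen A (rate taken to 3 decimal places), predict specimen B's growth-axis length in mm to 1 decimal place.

142.9 mm

Specimen A: adjusted count: 217 − 14 + 4 = 207 bands.
A: Extension rate ≈ 78.7 / 207 = 0.380 mm/year.
B's length ≈ 0.380 × 376 = 142.9 mm.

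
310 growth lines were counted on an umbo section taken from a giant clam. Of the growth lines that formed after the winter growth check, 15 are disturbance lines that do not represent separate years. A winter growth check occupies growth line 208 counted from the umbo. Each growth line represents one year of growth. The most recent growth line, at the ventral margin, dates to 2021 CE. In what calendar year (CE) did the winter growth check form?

Between growth line 208 and the ventral margin there are 310 − 208 = 102 growth lines.
Excluding 15 false growth lines: 102 − 15 = 87.
2021 − 87 = 1934 CE.

1934 CE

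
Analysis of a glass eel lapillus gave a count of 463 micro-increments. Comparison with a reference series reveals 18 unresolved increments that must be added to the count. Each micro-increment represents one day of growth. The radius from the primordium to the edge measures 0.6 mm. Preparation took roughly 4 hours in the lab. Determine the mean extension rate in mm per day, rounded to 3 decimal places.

Adjusted count: 463 + 18 = 481 micro-increments.
Mean rate = 0.6 mm / 481 days ≈ 0.001 mm per day.

0.001 mm per day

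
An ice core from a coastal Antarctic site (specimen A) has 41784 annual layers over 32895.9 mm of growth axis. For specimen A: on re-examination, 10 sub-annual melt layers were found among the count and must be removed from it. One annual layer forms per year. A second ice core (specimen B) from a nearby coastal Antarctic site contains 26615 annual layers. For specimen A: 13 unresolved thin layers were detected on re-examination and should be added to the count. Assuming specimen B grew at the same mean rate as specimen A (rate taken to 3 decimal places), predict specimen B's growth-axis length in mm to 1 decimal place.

20946.0 mm

Specimen A: true annual layer count = 41784 − 10 + 13 = 41787.
A: 32895.9 mm over 41787 years gives 32895.9 / 41787 ≈ 0.787 mm/yr.
B's length ≈ 0.787 × 26615 = 20946.0 mm.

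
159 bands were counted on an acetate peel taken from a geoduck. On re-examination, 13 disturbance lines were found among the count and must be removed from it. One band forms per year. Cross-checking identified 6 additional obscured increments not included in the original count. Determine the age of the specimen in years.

152 yr

Adjusted count: 159 − 13 + 6 = 152 bands.
With a one-to-one band periodicity this is 152 years.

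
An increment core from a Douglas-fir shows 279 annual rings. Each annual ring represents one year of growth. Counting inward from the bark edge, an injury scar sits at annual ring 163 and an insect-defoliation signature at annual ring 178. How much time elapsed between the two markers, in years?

15 years

Separation: 178 − 163 = 15 annual rings.
That is 15 years at one annual ring per year.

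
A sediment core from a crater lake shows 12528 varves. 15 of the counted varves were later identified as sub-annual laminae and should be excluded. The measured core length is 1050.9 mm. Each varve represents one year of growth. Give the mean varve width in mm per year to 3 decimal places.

0.084 mm per year

After corrections the count is 12528 − 15 = 12513 varves.
Mean rate = 1050.9 mm / 12513 years ≈ 0.084 mm per year.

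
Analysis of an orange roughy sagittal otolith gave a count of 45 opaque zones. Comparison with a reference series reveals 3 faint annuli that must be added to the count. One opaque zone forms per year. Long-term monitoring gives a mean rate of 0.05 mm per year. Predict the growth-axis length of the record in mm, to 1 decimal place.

After corrections the count is 45 + 3 = 48 opaque zones.
Length ≈ 0.05 × 48 = 2.4 mm.

2.4 mm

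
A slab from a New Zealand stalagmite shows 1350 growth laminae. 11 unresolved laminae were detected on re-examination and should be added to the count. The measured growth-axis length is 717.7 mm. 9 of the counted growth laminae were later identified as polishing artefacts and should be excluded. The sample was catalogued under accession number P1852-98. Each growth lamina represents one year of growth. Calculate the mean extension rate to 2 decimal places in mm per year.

0.53 mm per year

Adjusted count: 1350 − 9 + 11 = 1352 growth laminae.
Mean rate = 717.7 mm / 1352 years ≈ 0.53 mm per year.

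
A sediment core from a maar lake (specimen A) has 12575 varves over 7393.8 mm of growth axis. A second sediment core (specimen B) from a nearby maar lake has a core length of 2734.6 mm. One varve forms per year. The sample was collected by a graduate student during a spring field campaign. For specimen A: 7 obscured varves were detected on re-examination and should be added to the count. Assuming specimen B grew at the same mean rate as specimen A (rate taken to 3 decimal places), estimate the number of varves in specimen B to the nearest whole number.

4651 varves

Specimen A: true varve count = 12575 + 7 = 12582.
A: 7393.8 mm over 12582 years gives 7393.8 / 12582 ≈ 0.588 mm/year.
Specimen B: 2734.6 mm / 0.588 mm per year = 4650.68 years ≈ 4651 varves.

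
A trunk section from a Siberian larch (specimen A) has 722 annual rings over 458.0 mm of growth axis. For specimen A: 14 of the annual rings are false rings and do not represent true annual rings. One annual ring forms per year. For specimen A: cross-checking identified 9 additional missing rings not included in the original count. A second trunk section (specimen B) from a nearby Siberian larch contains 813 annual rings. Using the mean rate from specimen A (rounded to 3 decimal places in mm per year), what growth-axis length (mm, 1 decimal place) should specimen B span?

Specimen A: after corrections the count is 722 − 14 + 9 = 717 annual rings.
A: Mean rate = 458.0 mm / 717 years ≈ 0.639 mm per year.
For B, 0.639 mm/year × 813 years = 519.5 mm.

519.5 mm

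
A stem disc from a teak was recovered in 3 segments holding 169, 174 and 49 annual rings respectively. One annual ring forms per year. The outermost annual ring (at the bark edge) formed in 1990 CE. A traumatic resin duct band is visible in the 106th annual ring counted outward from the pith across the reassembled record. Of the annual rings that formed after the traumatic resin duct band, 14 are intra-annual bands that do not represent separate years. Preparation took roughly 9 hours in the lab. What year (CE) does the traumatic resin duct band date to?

1718 CE

Total annual rings = 169 + 174 + 49 = 392.
Between annual ring 106 and the bark edge there are 392 − 106 = 286 annual rings.
286 − 14 false = 272 true annual rings after the traumatic resin duct band.
The annual ring at the bark edge is 1990 CE, so the traumatic resin duct band dates to 1990 − 272 = 1718 CE.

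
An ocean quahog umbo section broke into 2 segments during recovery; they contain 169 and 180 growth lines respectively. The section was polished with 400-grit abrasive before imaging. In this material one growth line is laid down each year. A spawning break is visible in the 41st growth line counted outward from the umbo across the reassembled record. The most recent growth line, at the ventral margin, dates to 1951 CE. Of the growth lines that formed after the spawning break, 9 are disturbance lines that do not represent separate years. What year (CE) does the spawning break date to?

Total growth lines = 169 + 180 = 349.
Between growth line 41 and the ventral margin there are 349 − 41 = 308 growth lines.
308 − 9 false = 299 true growth lines after the spawning break.
1951 − 299 = 1652 CE.

1652 CE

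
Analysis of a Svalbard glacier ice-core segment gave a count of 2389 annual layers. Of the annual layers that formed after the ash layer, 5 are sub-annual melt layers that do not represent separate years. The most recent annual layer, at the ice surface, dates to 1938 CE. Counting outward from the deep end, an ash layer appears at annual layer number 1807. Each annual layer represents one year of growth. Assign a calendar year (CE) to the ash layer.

Between annual layer 1807 and the ice surface there are 2389 − 1807 = 582 annual layers.
Excluding 5 false annual layers: 582 − 5 = 577.
1938 − 577 = 1361 CE.

1361 CE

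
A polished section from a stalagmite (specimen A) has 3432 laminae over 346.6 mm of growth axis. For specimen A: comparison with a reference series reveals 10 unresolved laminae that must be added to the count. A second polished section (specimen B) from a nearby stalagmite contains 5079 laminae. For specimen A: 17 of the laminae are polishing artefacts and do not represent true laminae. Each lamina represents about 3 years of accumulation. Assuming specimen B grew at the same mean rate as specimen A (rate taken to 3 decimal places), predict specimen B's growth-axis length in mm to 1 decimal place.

Specimen A: adjusted count: 3432 − 17 + 10 = 3425 laminae.
Specimen A: 3425 laminae at 3 years each span 3425 × 3 = 10275 years.
A: 346.6 mm over 10275 years gives 346.6 / 10275 ≈ 0.034 mm/year.
Specimen B: at 3 years per lamina, 5079 × 3 = 15237 years. Length of B = 0.034 × 15237 = 518.1 mm.

518.1 mm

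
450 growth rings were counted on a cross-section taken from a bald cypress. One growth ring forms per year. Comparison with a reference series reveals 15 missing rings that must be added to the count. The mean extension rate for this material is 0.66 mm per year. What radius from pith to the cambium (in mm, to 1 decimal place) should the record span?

True growth ring count = 450 + 15 = 465.
Predicted length = 0.66 mm/year × 465 years = 306.9 mm.

306.9 mm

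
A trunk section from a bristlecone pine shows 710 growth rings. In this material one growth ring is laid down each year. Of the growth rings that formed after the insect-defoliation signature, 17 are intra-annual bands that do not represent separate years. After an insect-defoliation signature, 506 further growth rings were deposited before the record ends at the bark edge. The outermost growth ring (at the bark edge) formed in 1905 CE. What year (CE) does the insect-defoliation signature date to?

There are 506 growth rings younger than the insect-defoliation signature.
Removing the 17 false growth rings leaves 506 − 17 = 489 true growth rings beyond the insect-defoliation signature.
Counting back 489 years from 1905 CE places the insect-defoliation signature in 1905 − 489 = 1416 CE.

1416 CE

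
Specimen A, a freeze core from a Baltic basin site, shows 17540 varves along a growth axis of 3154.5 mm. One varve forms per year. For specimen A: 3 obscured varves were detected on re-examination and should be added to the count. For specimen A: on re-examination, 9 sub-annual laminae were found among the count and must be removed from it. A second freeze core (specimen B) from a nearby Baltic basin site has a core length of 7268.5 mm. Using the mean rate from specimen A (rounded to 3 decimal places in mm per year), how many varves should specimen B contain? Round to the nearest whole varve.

Specimen A: adjusted count: 17540 − 9 + 3 = 17534 varves.
A: 3154.5 mm over 17534 years gives 3154.5 / 17534 ≈ 0.180 mm/yr.
B spans 7268.5 / 0.180 = 40380.56 years ≈ 40381 varves.

40381 varves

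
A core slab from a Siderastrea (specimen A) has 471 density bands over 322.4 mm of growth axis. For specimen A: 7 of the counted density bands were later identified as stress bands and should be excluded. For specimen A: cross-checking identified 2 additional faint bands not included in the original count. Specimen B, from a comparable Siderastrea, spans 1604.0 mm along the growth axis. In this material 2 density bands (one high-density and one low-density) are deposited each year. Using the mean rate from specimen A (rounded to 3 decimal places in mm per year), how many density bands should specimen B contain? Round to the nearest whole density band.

Specimen A: after corrections the count is 471 − 7 + 2 = 466 density bands.
Specimen A: dividing by 2 density bands per year: 466 / 2 = 233 years.
A: Extension rate ≈ 322.4 / 233 = 1.384 mm per year.
Specimen B: 1604.0 mm / 1.384 mm per year = 1158.96 years; at 2 density bands per year that is 1158.96 × 2 ≈ 2318 density bands.

2318 density bands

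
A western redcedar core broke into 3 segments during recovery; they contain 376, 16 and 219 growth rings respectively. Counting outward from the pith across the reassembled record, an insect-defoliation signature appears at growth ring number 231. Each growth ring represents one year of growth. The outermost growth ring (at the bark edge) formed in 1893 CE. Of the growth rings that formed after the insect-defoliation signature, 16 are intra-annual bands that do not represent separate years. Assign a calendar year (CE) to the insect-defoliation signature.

Total growth rings = 376 + 16 + 219 = 611.
Between growth ring 231 and the bark edge there are 611 − 231 = 380 growth rings.
Removing the 16 false growth rings leaves 380 − 16 = 364 true growth rings beyond the insect-defoliation signature.
Counting back 364 years from 1893 CE places the insect-defoliation signature in 1893 − 364 = 1529 CE.

1529 CE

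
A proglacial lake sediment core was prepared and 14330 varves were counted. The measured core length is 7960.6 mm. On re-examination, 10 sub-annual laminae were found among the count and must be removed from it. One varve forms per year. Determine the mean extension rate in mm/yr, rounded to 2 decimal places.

0.56 mm/yr

After corrections the count is 14330 − 10 = 14320 varves.
7960.6 mm over 14320 years gives 7960.6 / 14320 ≈ 0.56 mm/yr.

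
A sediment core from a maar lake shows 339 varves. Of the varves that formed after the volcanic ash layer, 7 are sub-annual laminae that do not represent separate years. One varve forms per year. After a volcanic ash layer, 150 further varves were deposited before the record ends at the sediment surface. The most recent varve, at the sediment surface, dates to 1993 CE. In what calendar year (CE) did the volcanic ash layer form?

150 varves formed after the volcanic ash layer.
Removing the 7 false varves leaves 150 − 7 = 143 true varves beyond the volcanic ash layer.
1993 − 143 = 1850 CE.

1850 CE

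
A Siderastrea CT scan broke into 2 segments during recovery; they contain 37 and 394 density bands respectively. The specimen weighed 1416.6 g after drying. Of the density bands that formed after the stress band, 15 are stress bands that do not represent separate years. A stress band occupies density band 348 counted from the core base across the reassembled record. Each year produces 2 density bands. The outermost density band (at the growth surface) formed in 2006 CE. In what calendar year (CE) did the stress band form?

Total density bands = 37 + 394 = 431.
Between density band 348 and the growth surface there are 431 − 348 = 83 density bands.
Removing the 15 false density bands leaves 83 − 15 = 68 true density bands beyond the stress band.
With 2 density bands per year, 68 / 2 = 34 years.
Counting back 34 years from 2006 CE places the stress band in 2006 − 34 = 1972 CE.

1972 CE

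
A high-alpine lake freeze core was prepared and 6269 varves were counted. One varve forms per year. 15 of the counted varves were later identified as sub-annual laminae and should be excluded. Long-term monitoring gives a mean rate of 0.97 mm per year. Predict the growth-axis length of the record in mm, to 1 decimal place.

6066.4 mm

After corrections the count is 6269 − 15 = 6254 varves.
Length ≈ 0.97 × 6254 = 6066.4 mm.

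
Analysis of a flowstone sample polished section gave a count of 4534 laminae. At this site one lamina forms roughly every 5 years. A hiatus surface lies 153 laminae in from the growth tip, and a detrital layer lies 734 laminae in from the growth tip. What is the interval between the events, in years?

The two markers are separated by 734 − 153 = 581 laminae.
Multiplying by 5 years per lamina: 581 × 5 = 2905 years.

2905 years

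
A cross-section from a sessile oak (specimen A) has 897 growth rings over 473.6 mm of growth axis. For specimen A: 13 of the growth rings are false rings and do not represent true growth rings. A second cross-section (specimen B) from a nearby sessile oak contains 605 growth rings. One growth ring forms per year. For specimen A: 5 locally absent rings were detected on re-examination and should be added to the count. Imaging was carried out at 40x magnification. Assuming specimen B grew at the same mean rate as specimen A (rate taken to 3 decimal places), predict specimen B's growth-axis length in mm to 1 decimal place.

Specimen A: true growth ring count = 897 − 13 + 5 = 889.
A: Mean rate = 473.6 mm / 889 years ≈ 0.533 mm/year.
Length of B = 0.533 × 605 = 322.5 mm.

322.5 mm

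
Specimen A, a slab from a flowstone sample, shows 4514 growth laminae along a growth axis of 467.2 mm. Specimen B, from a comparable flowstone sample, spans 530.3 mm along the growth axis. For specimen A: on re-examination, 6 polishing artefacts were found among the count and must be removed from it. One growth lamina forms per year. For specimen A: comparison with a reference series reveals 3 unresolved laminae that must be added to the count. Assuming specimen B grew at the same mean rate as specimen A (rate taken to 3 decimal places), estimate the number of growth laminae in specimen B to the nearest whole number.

5099 growth laminae

Specimen A: correcting the raw count gives 4514 − 6 + 3 = 4511 true growth laminae.
A: Extension rate ≈ 467.2 / 4511 = 0.104 mm/yr.
For B, 530.3 / 0.104 = 5099.04 years ≈ 5099 growth laminae.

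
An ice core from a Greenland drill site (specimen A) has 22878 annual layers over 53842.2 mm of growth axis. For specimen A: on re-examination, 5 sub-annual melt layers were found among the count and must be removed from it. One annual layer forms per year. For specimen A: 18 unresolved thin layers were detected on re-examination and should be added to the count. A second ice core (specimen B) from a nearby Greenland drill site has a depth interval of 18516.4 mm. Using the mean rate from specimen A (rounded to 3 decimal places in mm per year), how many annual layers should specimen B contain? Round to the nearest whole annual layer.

Specimen A: true annual layer count = 22878 − 5 + 18 = 22891.
A: Mean rate = 53842.2 mm / 22891 years ≈ 2.352 mm/year.
Specimen B: 18516.4 mm / 2.352 mm per year = 7872.62 years ≈ 7873 annual layers.

7873 annual layers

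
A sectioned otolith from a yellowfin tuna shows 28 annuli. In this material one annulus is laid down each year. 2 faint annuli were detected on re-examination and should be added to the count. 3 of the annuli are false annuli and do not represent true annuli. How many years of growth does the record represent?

27 years

After corrections the count is 28 − 3 + 2 = 27 annuli.
At one annulus per year, that is 27 years.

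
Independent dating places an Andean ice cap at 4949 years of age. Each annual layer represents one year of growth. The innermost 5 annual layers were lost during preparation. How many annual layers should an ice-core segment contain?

One annual layer per year gives 4949 annual layers over 4949 years.
4949 − 5 missed = 4944 annual layers expected in the prepared section.

4944 annual layers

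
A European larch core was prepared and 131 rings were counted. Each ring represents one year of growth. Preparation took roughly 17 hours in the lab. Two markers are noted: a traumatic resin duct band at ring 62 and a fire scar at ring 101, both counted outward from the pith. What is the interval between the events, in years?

39 years

101 − 62 = 39 rings lie between the two events.
One ring per year makes the interval 39 years.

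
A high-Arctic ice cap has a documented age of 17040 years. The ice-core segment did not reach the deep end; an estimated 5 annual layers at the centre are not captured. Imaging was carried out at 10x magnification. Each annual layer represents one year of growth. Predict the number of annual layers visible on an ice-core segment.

At one annual layer per year, 17040 years correspond to 17040 annual layers.
Less the 5 uncaptured annual layers: 17040 − 5 = 17035.

17035 annual layers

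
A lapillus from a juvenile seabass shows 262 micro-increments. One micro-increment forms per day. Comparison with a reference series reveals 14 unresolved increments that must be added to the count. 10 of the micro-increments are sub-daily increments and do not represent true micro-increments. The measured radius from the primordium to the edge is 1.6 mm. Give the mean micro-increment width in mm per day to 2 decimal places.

After corrections the count is 262 − 10 + 14 = 266 micro-increments.
Extension rate ≈ 1.6 / 266 = 0.01 mm per day.

0.01 mm per day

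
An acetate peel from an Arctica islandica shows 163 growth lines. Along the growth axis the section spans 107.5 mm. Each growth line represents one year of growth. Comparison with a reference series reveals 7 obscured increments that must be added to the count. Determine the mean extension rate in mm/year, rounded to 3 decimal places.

0.632 mm/year

Correcting the raw count gives 163 + 7 = 170 true growth lines.
Extension rate ≈ 107.5 / 170 = 0.632 mm/year.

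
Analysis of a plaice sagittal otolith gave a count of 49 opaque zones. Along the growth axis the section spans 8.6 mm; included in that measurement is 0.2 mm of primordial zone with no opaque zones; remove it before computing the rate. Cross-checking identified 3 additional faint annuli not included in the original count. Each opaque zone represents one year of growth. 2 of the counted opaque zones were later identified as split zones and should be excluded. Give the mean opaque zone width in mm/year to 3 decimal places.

0.168 mm/year

After corrections the count is 49 − 2 + 3 = 50 opaque zones.
Removing the 0.2 mm offcut leaves 8.6 − 0.2 = 8.4 mm.
Extension rate ≈ 8.4 / 50 = 0.168 mm/year.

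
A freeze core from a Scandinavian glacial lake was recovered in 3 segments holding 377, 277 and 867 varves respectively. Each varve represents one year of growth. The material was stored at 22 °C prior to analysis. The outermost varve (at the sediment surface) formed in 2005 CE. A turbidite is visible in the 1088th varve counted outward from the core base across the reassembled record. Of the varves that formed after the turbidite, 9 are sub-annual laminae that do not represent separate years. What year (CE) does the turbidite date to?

1581 CE

Total varves = 377 + 277 + 867 = 1521.
1521 − 1088 = 433 varves lie beyond the turbidite toward the sediment surface.
433 − 9 false = 424 true varves after the turbidite.
Counting back 424 years from 2005 CE places the turbidite in 2005 − 424 = 1581 CE.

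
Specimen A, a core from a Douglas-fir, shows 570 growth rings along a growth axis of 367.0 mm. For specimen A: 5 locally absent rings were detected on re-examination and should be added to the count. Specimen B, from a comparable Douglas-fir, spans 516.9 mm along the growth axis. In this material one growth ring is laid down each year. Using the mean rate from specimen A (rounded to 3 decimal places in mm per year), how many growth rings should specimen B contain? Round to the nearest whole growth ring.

Specimen A: adjusted count: 570 + 5 = 575 growth rings.
A: 367.0 mm over 575 years gives 367.0 / 575 ≈ 0.638 mm/yr.
B spans 516.9 / 0.638 = 810.19 years ≈ 810 growth rings.

810 growth rings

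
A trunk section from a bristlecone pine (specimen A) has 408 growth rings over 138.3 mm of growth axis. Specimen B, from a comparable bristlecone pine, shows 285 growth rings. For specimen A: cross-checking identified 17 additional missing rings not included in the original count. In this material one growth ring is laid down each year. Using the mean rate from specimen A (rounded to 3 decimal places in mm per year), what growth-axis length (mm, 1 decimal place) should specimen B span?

92.6 mm

Specimen A: after corrections the count is 408 + 17 = 425 growth rings.
A: Mean rate = 138.3 mm / 425 years ≈ 0.325 mm/year.
B's length ≈ 0.325 × 285 = 92.6 mm.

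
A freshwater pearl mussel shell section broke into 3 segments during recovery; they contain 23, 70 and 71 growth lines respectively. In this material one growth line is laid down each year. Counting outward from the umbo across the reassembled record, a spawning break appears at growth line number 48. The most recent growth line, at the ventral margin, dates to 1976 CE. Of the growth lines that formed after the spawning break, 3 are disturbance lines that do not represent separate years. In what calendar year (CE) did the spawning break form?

1863 CE

Total growth lines = 23 + 70 + 71 = 164.
Between growth line 48 and the ventral margin there are 164 − 48 = 116 growth lines.
Removing the 3 false growth lines leaves 116 − 3 = 113 true growth lines beyond the spawning break.
The growth line at the ventral margin is 1976 CE, so the spawning break dates to 1976 − 113 = 1863 CE.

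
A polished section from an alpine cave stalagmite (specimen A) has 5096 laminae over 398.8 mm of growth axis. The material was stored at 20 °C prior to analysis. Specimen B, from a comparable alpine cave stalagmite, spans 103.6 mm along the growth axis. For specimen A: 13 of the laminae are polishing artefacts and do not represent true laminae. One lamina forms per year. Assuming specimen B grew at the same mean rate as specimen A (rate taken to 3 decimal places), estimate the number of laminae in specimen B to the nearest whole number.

Specimen A: adjusted count: 5096 − 13 = 5083 laminae.
A: Mean rate = 398.8 mm / 5083 years ≈ 0.078 mm per year.
Specimen B: 103.6 mm / 0.078 mm per year = 1328.21 years ≈ 1328 laminae.

1328 laminae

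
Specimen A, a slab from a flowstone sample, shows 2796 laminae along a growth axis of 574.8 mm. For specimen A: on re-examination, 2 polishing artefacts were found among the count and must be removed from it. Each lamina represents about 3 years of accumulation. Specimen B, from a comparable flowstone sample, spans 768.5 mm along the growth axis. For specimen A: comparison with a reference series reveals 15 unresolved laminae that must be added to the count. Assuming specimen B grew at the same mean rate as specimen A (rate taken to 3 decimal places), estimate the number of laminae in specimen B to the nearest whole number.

3767 laminae

Specimen A: adjusted count: 2796 − 2 + 15 = 2809 laminae.
Specimen A: 2809 laminae at 3 years each span 2809 × 3 = 8427 years.
A: Mean rate = 574.8 mm / 8427 years ≈ 0.068 mm per year.
Specimen B: 768.5 mm / 0.068 mm per year = 11301.47 years; at 3 years per lamina that is 11301.47 / 3 ≈ 3767 laminae.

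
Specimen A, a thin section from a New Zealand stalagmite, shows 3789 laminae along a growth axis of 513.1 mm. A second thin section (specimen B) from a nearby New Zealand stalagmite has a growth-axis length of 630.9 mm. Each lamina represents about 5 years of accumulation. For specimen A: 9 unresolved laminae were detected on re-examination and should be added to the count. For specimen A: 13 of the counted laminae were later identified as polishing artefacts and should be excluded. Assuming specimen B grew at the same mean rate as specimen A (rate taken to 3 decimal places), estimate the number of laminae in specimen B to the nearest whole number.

Specimen A: correcting the raw count gives 3789 − 13 + 9 = 3785 true laminae.
Specimen A: 3785 laminae at 5 years each span 3785 × 5 = 18925 years.
A: 513.1 mm over 18925 years gives 513.1 / 18925 ≈ 0.027 mm/yr.
For B, 630.9 / 0.027 = 23366.67 years; at 5 years per lamina that is 23366.67 / 5 ≈ 4673 laminae.

4673 laminae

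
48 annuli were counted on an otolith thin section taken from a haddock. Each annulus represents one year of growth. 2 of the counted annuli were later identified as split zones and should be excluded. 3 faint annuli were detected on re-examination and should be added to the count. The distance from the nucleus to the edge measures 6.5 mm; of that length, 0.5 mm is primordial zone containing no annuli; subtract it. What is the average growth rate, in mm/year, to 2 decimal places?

After corrections the count is 48 − 2 + 3 = 49 annuli.
Net length = 6.5 − 0.5 = 6.0 mm.
Extension rate ≈ 6.0 / 49 = 0.12 mm/year.

0.12 mm/year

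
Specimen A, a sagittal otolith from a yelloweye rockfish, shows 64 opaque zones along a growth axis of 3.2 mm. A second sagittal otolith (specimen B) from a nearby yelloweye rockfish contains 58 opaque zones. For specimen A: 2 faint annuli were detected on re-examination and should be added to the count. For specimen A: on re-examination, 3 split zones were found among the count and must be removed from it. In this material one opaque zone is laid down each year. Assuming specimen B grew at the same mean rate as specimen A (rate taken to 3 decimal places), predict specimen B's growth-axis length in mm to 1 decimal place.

Specimen A: correcting the raw count gives 64 − 3 + 2 = 63 true opaque zones.
A: Mean rate = 3.2 mm / 63 years ≈ 0.051 mm/yr.
For B, 0.051 mm/year × 58 years = 3.0 mm.

3.0 mm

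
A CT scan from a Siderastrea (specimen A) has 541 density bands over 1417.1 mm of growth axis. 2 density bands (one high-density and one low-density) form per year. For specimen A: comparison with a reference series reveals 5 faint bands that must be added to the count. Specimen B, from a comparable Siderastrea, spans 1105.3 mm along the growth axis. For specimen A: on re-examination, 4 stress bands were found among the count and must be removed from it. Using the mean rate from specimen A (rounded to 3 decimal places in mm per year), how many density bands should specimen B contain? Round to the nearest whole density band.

423 density bands

Specimen A: correcting the raw count gives 541 − 4 + 5 = 542 true density bands.
Specimen A: 542 density bands at 2 per year is 542 / 2 = 271 years.
A: Mean rate = 1417.1 mm / 271 years ≈ 5.229 mm per year.
B spans 1105.3 / 5.229 = 211.38 years; at 2 density bands per year that is 211.38 × 2 ≈ 423 density bands.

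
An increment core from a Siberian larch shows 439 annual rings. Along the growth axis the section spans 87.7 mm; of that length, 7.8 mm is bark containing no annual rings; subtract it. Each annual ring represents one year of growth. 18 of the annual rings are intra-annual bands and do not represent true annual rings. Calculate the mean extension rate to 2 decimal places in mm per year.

Adjusted count: 439 − 18 = 421 annual rings.
Removing the 7.8 mm offcut leaves 87.7 − 7.8 = 79.9 mm.
79.9 mm over 421 years gives 79.9 / 421 ≈ 0.19 mm per year.

0.19 mm per year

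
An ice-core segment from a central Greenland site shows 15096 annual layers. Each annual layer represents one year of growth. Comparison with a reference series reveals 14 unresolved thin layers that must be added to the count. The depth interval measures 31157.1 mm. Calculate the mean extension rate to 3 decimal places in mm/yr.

Correcting the raw count gives 15096 + 14 = 15110 true annual layers.
Extension rate ≈ 31157.1 / 15110 = 2.062 mm/yr.

2.062 mm/yr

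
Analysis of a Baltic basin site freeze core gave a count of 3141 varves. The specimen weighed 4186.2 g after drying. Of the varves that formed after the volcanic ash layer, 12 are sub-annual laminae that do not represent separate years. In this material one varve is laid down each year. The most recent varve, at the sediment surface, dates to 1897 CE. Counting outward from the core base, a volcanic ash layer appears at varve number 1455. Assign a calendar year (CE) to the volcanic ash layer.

223 CE

The volcanic ash layer sits at varve 1455 from the core base, so 3141 − 1455 = 1686 varves formed after it.
Excluding 12 false varves: 1686 − 12 = 1674.
The varve at the sediment surface is 1897 CE, so the volcanic ash layer dates to 1897 − 1674 = 223 CE.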